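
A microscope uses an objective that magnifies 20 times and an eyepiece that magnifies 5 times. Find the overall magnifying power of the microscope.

100

The overall magnification of a compound microscope is the product of the objective and eyepiece magnifications:
M = M_obj x M_eye = 20 x 5 = 100.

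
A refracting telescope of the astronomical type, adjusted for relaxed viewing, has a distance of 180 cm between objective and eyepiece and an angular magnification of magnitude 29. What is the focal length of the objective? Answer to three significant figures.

174 cm

In normal adjustment the tube length equals f_obj + f_eye and |M| = f_obj/f_eye.
So f_obj = 29 f_eye and 29 f_eye + f_eye = 180 cm, giving f_eye = 180/30 = 6.000 cm and f_obj = 174.000 cm.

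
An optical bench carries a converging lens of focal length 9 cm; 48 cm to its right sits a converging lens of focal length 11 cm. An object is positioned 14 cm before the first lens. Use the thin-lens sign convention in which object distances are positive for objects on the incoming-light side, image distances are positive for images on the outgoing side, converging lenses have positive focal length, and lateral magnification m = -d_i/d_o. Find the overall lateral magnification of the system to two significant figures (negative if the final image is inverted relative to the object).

First lens: d_i1 = 1/(1/9 - 1/14) = 25.200 cm.
m_1 = -(25.200)/14 = -1.8000.
Object distance for lens 2: d_o2 = 48 - 25.200 = 22.800 cm.
Second lens: d_i2 = 1/(1/11 - 1/(22.800)) = 21.254 cm.
m_2 = -(21.254)/(22.800) = -0.9322.
Overall magnification: m = m_1 m_2 = 1.6780.

1.7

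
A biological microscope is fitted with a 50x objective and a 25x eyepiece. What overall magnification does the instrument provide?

The overall magnification of a compound microscope is the product of the objective and eyepiece magnifications:
M = M_obj x M_eye = 50 x 25 = 1250.

1250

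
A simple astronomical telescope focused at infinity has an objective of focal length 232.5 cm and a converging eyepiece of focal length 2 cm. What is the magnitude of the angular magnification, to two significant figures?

|M| = f_obj/|f_eye| = 232.5/2 = 116.250.

120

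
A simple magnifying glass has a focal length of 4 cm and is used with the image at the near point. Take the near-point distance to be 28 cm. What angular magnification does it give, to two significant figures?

M = 1 + D/f = 1 + 28/4 = 8.000.

8.0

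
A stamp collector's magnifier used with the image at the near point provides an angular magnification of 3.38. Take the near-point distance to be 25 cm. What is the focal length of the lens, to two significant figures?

11 cm

For the image at the near point, M = 1 + D/f.
f = D/(M - 1) = 25/(3.38 - 1) = 10.504 cm.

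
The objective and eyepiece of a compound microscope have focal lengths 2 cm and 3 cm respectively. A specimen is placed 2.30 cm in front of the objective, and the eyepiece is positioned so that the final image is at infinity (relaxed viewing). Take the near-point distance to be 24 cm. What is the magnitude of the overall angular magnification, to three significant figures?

Objective: 1/d_i = 1/f_obj - 1/d_o = 1/2 - 1/2.30 = 0.06522 cm^-1, so d_i = 15.333 cm.
m_obj = -d_i/d_o = -15.333/2.30 = -6.667.
Eyepiece angular magnification (image at infinity): M_eye = D/f_e = 24/3 = 8.000.
Overall M = m_obj x M_eye = (-6.667)(8.000) = -53.33.
|M| = 53.33.

53.3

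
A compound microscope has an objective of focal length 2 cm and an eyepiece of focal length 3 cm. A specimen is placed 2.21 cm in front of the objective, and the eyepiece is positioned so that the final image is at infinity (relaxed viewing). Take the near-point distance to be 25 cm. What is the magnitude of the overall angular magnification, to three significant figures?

79.4

Objective: 1/d_i = 1/f_obj - 1/d_o = 1/2 - 1/2.21 = 0.04751 cm^-1, so d_i = 21.048 cm.
m_obj = -d_i/d_o = -21.048/2.21 = -9.524.
Eyepiece angular magnification (image at infinity): M_eye = D/f_e = 25/3 = 8.333.
Overall M = m_obj x M_eye = (-9.524)(8.333) = -79.37.
|M| = 79.37.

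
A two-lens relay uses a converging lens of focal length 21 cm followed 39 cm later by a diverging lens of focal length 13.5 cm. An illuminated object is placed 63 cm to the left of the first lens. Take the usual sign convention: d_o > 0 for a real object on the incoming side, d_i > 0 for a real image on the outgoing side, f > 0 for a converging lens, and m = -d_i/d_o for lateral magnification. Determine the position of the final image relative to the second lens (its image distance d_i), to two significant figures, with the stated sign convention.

-4.8 cm

Applying the thin-lens equation to the first lens, 1/21 = 1/63 + 1/d_i1, which gives d_i1 = 31.500 cm.
That image sits 7.500 cm in front of the second lens, so d_o2 = 7.500 cm.
Applying the thin-lens equation again with f_2 = -13.5 cm and d_o2 = 7.500 cm gives d_i2 = -4.821 cm.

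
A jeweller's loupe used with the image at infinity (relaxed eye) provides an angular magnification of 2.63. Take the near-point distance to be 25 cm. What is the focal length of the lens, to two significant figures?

For the image at infinity, M = D/f.
f = D/M = 25/2.63 = 9.506 cm.

9.5 cm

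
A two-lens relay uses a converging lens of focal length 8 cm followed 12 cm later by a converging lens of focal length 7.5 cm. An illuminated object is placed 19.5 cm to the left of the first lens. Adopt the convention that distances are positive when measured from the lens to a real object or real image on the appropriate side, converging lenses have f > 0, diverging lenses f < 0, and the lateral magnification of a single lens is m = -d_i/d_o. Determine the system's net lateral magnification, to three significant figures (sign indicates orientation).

Applying the thin-lens equation to the first lens, 1/8 = 1/19.5 + 1/d_i1, which gives d_i1 = 13.565 cm.
Its lateral magnification is m_1 = -d_i1/d_o1 = -(13.565)/19.5 = -0.6957.
Since 13.565 cm > 12 cm, the first image lies past the second lens and serves as a virtual object: d_o2 = L - d_i1 = -1.565 cm.
Applying the thin-lens equation again with f_2 = 7.5 cm and d_o2 = -1.565 cm gives d_i2 = 1.295 cm.
m_2 = -(1.295)/(-1.565) = 0.8273.
Overall magnification: m = m_1 m_2 = -0.5755.

-0.576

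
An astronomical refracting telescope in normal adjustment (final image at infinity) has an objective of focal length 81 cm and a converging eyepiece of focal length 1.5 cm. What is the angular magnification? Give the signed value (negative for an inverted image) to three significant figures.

M = -f_obj/f_eye = -81/(1.5) = -54.000.

-54.0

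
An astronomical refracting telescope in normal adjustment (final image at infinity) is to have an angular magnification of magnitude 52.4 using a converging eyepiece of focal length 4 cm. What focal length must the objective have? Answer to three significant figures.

210 cm

|M| = f_obj/|f_eye|, so f_obj = |M| x |f_eye| = 52.4 x 4 = 209.600 cm.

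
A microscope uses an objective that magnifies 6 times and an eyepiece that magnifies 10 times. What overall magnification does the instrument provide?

60

The overall magnification of a compound microscope is the product of the objective and eyepiece magnifications:
M = M_obj x M_eye = 6 x 10 = 60.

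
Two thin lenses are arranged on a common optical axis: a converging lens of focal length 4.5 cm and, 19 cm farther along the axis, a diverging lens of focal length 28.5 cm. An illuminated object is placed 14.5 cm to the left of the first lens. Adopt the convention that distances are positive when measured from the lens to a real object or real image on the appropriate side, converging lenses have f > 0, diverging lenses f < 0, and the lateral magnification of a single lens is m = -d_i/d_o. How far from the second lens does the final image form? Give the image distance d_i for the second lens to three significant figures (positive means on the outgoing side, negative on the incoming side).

First lens: d_i1 = 1/(1/4.5 - 1/14.5) = 6.525 cm.
Object distance for lens 2: d_o2 = 19 - 6.525 = 12.475 cm.
Second lens: d_i2 = 1/(1/(-28.5) - 1/(12.475)) = -8.677 cm.

-8.68 cm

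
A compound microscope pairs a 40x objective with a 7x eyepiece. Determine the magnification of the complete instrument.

280

The overall magnification of a compound microscope is the product of the objective and eyepiece magnifications:
M = M_obj x M_eye = 40 x 7 = 280.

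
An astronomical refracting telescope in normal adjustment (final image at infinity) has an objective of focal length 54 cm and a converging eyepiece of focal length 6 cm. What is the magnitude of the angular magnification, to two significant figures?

9.0

|M| = f_obj/|f_eye| = 54/6 = 9.000.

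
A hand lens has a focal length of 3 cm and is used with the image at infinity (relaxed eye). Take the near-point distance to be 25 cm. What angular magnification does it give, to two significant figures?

8.3

M = D/f = 25/3 = 8.333.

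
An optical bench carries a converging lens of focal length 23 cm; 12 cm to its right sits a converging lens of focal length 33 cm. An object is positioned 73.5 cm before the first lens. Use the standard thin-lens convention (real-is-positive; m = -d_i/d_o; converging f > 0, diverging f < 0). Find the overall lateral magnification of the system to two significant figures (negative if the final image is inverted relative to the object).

-0.28

First lens: d_i1 = 1/(1/23 - 1/73.5) = 33.475 cm.
m_1 = -(33.475)/73.5 = -0.4554.
Since 33.475 cm > 12 cm, the first image lies past the second lens and serves as a virtual object: d_o2 = L - d_i1 = -21.475 cm.
Second lens: d_i2 = 1/(1/33 - 1/(-21.475)) = 13.009 cm.
m_2 = -(13.009)/(-21.475) = 0.6058.
Overall magnification: m = m_1 m_2 = -0.2759.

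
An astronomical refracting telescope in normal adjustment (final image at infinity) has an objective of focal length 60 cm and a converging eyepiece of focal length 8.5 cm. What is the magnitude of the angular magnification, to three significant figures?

7.06

|M| = f_obj/|f_eye| = 60/8.5 = 7.059.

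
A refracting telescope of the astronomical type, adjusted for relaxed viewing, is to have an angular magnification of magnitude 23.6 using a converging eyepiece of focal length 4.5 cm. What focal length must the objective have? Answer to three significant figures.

|M| = f_obj/|f_eye|, so f_obj = |M| x |f_eye| = 23.6 x 4.5 = 106.200 cm.

106 cm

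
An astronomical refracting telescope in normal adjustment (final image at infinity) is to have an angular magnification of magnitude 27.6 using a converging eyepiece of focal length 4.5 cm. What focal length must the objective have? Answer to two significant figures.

|M| = f_obj/|f_eye|, so f_obj = |M| x |f_eye| = 27.6 x 4.5 = 124.200 cm.

120 cm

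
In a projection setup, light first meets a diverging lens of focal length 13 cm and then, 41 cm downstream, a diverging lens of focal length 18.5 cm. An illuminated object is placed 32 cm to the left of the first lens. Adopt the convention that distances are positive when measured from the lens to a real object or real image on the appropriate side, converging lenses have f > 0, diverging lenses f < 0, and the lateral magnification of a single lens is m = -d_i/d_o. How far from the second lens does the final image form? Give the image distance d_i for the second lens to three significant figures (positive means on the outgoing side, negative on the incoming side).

-13.5 cm

First lens: d_i1 = 1/(1/(-13) - 1/32) = -9.244 cm.
With d_i1 < 0 the first image is virtual and lies on the object side; the object distance for lens 2 is d_o2 = 41 - (-9.244) = 50.244 cm.
Second lens: d_i2 = 1/(1/(-18.5) - 1/(50.244)) = -13.521 cm.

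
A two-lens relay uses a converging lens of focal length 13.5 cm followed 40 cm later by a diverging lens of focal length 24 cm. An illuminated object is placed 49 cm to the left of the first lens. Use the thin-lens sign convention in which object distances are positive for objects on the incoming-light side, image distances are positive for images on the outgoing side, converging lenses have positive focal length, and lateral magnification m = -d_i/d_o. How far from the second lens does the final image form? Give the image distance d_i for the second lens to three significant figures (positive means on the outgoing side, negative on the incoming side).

Applying the thin-lens equation to the first lens, 1/13.5 = 1/49 + 1/d_i1, which gives d_i1 = 18.634 cm.
The intermediate image is 18.634 cm to the right of lens 1, so d_o2 = L - d_i1 = 40 - 18.634 = 21.366 cm.
Applying the thin-lens equation again with f_2 = -24 cm and d_o2 = 21.366 cm gives d_i2 = -11.303 cm.

-11.3 cm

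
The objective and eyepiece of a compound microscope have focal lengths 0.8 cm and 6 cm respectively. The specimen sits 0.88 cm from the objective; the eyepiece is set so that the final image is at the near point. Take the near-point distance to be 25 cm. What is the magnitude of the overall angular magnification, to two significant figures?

52

Objective: 1/d_i = 1/f_obj - 1/d_o = 1/0.8 - 1/0.88 = 0.11364 cm^-1, so d_i = 8.800 cm.
m_obj = -d_i/d_o = -8.800/0.88 = -10.000.
Eyepiece angular magnification (image at near point): M_eye = 1 + D/f_e = 1 + 25/6 = 5.167.
Overall M = m_obj x M_eye = (-10.000)(5.167) = -51.67.
|M| = 51.67.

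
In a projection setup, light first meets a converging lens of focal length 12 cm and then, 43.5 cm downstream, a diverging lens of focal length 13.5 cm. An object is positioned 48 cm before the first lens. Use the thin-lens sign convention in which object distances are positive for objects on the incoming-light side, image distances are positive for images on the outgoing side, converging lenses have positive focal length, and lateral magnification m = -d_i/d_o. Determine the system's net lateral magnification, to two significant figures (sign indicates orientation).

Lens 1: 1/d_i1 = 1/f_1 - 1/d_o1 = 1/12 - 1/48 = 0.06250 cm^-1, so d_i1 = 16.000 cm.
m_1 = -(16.000)/48 = -0.3333.
The intermediate image is 16.000 cm to the right of lens 1, so d_o2 = L - d_i1 = 43.5 - 16.000 = 27.500 cm.
Lens 2: 1/d_i2 = 1/f_2 - 1/d_o2 = 1/(-13.5) - 1/(27.500) = -0.11044 cm^-1, so d_i2 = -9.055 cm.
m_2 = -(-9.055)/(27.500) = 0.3293.
Overall magnification: m = m_1 m_2 = -0.1098.

-0.11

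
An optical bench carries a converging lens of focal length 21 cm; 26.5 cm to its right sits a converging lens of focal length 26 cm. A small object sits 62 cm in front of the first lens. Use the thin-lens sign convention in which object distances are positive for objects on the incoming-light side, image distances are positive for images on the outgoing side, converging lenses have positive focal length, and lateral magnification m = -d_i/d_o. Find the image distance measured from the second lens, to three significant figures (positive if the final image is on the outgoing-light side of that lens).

Applying the thin-lens equation to the first lens, 1/21 = 1/62 + 1/d_i1, which gives d_i1 = 31.756 cm.
Since 31.756 cm > 26.5 cm, the first image lies past the second lens and serves as a virtual object: d_o2 = L - d_i1 = -5.256 cm.
Applying the thin-lens equation again with f_2 = 26 cm and d_o2 = -5.256 cm gives d_i2 = 4.372 cm.

4.37 cm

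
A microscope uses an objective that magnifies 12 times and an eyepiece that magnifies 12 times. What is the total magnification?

The overall magnification of a compound microscope is the product of the objective and eyepiece magnifications:
M = M_obj x M_eye = 12 x 12 = 144.

144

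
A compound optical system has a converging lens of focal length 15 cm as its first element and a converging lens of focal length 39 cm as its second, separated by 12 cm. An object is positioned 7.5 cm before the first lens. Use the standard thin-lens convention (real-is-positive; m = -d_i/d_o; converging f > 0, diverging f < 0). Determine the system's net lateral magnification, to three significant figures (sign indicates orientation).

Lens 1: 1/d_i1 = 1/f_1 - 1/d_o1 = 1/15 - 1/7.5 = -0.06667 cm^-1, so d_i1 = -15.000 cm.
m_1 = -(-15.000)/7.5 = 2.0000.
The intermediate image is virtual, 15.000 cm to the left of lens 1, so d_o2 = L - d_i1 = 12 - (-15.000) = 27.000 cm.
Lens 2: 1/d_i2 = 1/f_2 - 1/d_o2 = 1/39 - 1/(27.000) = -0.01140 cm^-1, so d_i2 = -87.750 cm.
m_2 = -(-87.750)/(27.000) = 3.2500.
Total m = m_1 x m_2 = (2.0000)(3.2500) = 6.5000.

6.50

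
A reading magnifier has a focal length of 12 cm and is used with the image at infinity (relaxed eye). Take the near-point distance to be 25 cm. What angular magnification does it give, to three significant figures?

M = D/f = 25/12 = 2.083.

2.08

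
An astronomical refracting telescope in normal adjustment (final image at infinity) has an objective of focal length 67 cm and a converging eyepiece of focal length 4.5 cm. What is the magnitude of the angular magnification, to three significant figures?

|M| = f_obj/|f_eye| = 67/4.5 = 14.889.

14.9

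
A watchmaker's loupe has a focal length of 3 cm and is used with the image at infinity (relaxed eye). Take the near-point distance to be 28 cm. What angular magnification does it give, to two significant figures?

M = D/f = 28/3 = 9.333.

9.3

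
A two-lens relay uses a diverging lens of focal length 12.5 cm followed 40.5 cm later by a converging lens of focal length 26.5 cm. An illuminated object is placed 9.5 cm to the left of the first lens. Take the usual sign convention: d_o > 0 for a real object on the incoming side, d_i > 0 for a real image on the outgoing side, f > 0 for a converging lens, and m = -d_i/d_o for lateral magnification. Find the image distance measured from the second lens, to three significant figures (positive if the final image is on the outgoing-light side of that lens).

62.7 cm

First lens: d_i1 = 1/(1/(-12.5) - 1/9.5) = -5.398 cm.
With d_i1 < 0 the first image is virtual and lies on the object side; the object distance for lens 2 is d_o2 = 40.5 - (-5.398) = 45.898 cm.
Second lens: d_i2 = 1/(1/26.5 - 1/(45.898)) = 62.703 cm.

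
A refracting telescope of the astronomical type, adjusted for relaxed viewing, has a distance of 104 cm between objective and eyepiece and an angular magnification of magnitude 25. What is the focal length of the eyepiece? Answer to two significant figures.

4.0 cm

In normal adjustment the tube length equals f_obj + f_eye and |M| = f_obj/f_eye.
So f_obj = 25 f_eye and 25 f_eye + f_eye = 104 cm, giving f_eye = 104/26 = 4.000 cm and f_obj = 100.000 cm.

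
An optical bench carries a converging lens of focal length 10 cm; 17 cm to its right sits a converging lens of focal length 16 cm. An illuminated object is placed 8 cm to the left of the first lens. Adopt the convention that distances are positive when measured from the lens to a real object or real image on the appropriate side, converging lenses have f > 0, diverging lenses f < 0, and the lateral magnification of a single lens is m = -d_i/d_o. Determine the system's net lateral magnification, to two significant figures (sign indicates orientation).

First lens: d_i1 = 1/(1/10 - 1/8) = -40.000 cm.
m_1 = -(-40.000)/8 = 5.0000.
The intermediate image is virtual, 40.000 cm to the left of lens 1, so d_o2 = L - d_i1 = 17 - (-40.000) = 57.000 cm.
Second lens: d_i2 = 1/(1/16 - 1/(57.000)) = 22.244 cm.
m_2 = -(22.244)/(57.000) = -0.3902.
The system's lateral magnification is m_1 m_2 = (5.0000)(-0.3902) = -1.9512.

-2.0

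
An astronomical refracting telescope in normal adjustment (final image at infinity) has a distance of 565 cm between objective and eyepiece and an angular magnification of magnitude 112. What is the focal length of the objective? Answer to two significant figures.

560 cm

In normal adjustment the tube length equals f_obj + f_eye and |M| = f_obj/f_eye.
So f_obj = 112 f_eye and 112 f_eye + f_eye = 565 cm, giving f_eye = 565/113 = 5.000 cm and f_obj = 560.000 cm.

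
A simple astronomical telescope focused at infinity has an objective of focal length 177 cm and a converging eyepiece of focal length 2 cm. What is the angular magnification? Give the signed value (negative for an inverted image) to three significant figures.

M = -f_obj/f_eye = -177/(2) = -88.500.

-88.5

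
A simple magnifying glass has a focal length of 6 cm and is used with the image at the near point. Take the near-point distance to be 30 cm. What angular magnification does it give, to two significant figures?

6.0

M = 1 + D/f = 1 + 30/6 = 6.000.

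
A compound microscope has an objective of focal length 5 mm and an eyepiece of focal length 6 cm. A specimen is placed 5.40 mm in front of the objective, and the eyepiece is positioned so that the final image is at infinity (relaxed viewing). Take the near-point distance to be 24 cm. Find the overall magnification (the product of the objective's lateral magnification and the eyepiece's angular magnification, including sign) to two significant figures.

Convert to cm: f_obj = 5 mm = 0.5 cm; d_o = 5.40 mm = 0.54 cm.
Objective: 1/d_i = 1/f_obj - 1/d_o = 1/0.5 - 1/0.54 = 0.14815 cm^-1, so d_i = 6.750 cm.
m_obj = -d_i/d_o = -6.750/0.54 = -12.500.
Eyepiece angular magnification (image at infinity): M_eye = D/f_e = 24/6 = 4.000.
Overall M = m_obj x M_eye = (-12.500)(4.000) = -50.00.

-50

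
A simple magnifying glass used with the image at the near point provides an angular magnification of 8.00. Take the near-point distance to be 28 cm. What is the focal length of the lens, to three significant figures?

4.00 cm

For the image at the near point, M = 1 + D/f.
f = D/(M - 1) = 28/(8.0 - 1) = 4.000 cm.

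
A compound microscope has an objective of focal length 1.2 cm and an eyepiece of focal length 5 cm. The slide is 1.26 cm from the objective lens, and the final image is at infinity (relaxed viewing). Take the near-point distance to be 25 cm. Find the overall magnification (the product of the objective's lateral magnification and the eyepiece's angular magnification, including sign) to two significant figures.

-100

Objective: 1/d_i = 1/f_obj - 1/d_o = 1/1.2 - 1/1.26 = 0.03968 cm^-1, so d_i = 25.200 cm.
m_obj = -d_i/d_o = -25.200/1.26 = -20.000.
Eyepiece angular magnification (image at infinity): M_eye = D/f_e = 25/5 = 5.000.
Overall M = m_obj x M_eye = (-20.000)(5.000) = -100.00.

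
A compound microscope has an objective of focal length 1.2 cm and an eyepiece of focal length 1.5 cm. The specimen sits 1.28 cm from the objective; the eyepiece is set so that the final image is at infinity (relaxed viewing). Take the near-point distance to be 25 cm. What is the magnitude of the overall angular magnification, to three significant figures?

250

Objective: 1/d_i = 1/f_obj - 1/d_o = 1/1.2 - 1/1.28 = 0.05208 cm^-1, so d_i = 19.200 cm.
m_obj = -d_i/d_o = -19.200/1.28 = -15.000.
Eyepiece angular magnification (image at infinity): M_eye = D/f_e = 25/1.5 = 16.667.
Overall M = m_obj x M_eye = (-15.000)(16.667) = -250.00.
|M| = 250.00.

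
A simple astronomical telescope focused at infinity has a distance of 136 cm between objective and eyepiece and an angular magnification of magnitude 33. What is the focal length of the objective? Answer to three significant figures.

In normal adjustment the tube length equals f_obj + f_eye and |M| = f_obj/f_eye.
So f_obj = 33 f_eye and 33 f_eye + f_eye = 136 cm, giving f_eye = 136/34 = 4.000 cm and f_obj = 132.000 cm.

132 cm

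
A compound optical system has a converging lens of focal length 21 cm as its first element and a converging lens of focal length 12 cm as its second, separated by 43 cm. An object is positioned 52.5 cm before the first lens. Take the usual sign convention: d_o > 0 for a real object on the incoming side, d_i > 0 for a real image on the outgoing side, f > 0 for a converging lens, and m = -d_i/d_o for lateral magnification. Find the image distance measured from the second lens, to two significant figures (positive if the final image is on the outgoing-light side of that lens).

-24 cm

First lens: d_i1 = 1/(1/21 - 1/52.5) = 35.000 cm.
Object distance for lens 2: d_o2 = 43 - 35.000 = 8.000 cm.
Second lens: d_i2 = 1/(1/12 - 1/(8.000)) = -24.000 cm.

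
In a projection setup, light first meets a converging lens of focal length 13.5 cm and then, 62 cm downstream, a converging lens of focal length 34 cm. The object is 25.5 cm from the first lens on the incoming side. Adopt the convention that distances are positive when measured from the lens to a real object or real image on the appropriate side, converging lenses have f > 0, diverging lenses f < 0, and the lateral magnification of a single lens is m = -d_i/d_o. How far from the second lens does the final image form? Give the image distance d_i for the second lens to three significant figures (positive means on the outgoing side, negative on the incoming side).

-1650 cm

Applying the thin-lens equation to the first lens, 1/13.5 = 1/25.5 + 1/d_i1, which gives d_i1 = 28.688 cm.
The intermediate image is 28.688 cm to the right of lens 1, so d_o2 = L - d_i1 = 62 - 28.688 = 33.312 cm.
Applying the thin-lens equation again with f_2 = 34 cm and d_o2 = 33.312 cm gives d_i2 = -1647.455 cm.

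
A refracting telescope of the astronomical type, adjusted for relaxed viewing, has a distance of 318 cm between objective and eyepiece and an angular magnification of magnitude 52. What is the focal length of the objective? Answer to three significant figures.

312 cm

In normal adjustment the tube length equals f_obj + f_eye and |M| = f_obj/f_eye.
So f_obj = 52 f_eye and 52 f_eye + f_eye = 318 cm, giving f_eye = 318/53 = 6.000 cm and f_obj = 312.000 cm.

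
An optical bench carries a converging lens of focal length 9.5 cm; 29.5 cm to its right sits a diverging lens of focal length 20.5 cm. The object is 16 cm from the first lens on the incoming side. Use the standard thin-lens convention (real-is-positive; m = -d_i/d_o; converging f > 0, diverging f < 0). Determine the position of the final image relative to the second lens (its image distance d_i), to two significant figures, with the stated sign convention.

Applying the thin-lens equation to the first lens, 1/9.5 = 1/16 + 1/d_i1, which gives d_i1 = 23.385 cm.
The intermediate image is 23.385 cm to the right of lens 1, so d_o2 = L - d_i1 = 29.5 - 23.385 = 6.115 cm.
Applying the thin-lens equation again with f_2 = -20.5 cm and d_o2 = 6.115 cm gives d_i2 = -4.710 cm.

-4.7 cm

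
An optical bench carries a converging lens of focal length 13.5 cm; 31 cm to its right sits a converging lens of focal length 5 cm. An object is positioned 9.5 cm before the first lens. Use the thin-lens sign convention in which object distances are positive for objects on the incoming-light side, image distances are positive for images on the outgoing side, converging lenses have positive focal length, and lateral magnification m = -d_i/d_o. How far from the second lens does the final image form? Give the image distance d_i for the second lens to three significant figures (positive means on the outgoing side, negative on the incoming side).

5.43 cm

First lens: d_i1 = 1/(1/13.5 - 1/9.5) = -32.062 cm.
The intermediate image is virtual, 32.062 cm to the left of lens 1, so d_o2 = L - d_i1 = 31 - (-32.062) = 63.062 cm.
Second lens: d_i2 = 1/(1/5 - 1/(63.062)) = 5.431 cm.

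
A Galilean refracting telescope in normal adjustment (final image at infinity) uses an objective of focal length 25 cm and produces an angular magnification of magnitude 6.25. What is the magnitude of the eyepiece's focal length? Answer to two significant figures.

4.0 cm

|M| = f_obj/|f_eye|, so |f_eye| = f_obj/|M| = 25/6.25 = 4.000 cm.
(The eyepiece is diverging, so its signed focal length is -4.000 cm.)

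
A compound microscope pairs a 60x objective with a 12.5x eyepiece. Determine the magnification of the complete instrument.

750

The overall magnification of a compound microscope is the product of the objective and eyepiece magnifications:
M = M_obj x M_eye = 60 x 12.5 = 750.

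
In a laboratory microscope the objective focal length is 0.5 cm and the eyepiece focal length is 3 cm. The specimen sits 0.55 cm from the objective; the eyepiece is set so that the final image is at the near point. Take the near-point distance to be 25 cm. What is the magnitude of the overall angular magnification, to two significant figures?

93

Objective: 1/d_i = 1/f_obj - 1/d_o = 1/0.5 - 1/0.55 = 0.18182 cm^-1, so d_i = 5.500 cm.
m_obj = -d_i/d_o = -5.500/0.55 = -10.000.
Eyepiece angular magnification (image at near point): M_eye = 1 + D/f_e = 1 + 25/3 = 9.333.
Overall M = m_obj x M_eye = (-10.000)(9.333) = -93.33.
|M| = 93.33.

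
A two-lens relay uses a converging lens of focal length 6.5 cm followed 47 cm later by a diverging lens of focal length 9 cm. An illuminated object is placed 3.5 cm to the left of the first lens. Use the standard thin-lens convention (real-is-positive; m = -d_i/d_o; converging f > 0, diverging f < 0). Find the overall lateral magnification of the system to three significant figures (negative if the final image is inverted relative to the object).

First lens: d_i1 = 1/(1/6.5 - 1/3.5) = -7.583 cm.
m_1 = -(-7.583)/3.5 = 2.1667.
With d_i1 < 0 the first image is virtual and lies on the object side; the object distance for lens 2 is d_o2 = 47 - (-7.583) = 54.583 cm.
Second lens: d_i2 = 1/(1/(-9) - 1/(54.583)) = -7.726 cm.
m_2 = -(-7.726)/(54.583) = 0.1415.
Total m = m_1 x m_2 = (2.1667)(0.1415) = 0.3067.

0.307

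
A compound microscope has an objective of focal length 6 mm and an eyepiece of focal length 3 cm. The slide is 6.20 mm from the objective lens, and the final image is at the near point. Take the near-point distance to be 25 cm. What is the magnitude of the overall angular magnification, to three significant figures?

Convert to cm: f_obj = 6 mm = 0.6 cm; d_o = 6.20 mm = 0.62 cm.
Objective: 1/d_i = 1/f_obj - 1/d_o = 1/0.6 - 1/0.62 = 0.05376 cm^-1, so d_i = 18.600 cm.
m_obj = -d_i/d_o = -18.600/0.62 = -30.000.
Eyepiece angular magnification (image at near point): M_eye = 1 + D/f_e = 1 + 25/3 = 9.333.
Overall M = m_obj x M_eye = (-30.000)(9.333) = -280.00.
|M| = 280.00.

280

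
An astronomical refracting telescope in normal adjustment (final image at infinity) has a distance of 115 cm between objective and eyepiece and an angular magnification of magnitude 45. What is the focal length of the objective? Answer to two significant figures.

110 cm

In normal adjustment the tube length equals f_obj + f_eye and |M| = f_obj/f_eye.
So f_obj = 45 f_eye and 45 f_eye + f_eye = 115 cm, giving f_eye = 115/46 = 2.500 cm and f_obj = 112.500 cm.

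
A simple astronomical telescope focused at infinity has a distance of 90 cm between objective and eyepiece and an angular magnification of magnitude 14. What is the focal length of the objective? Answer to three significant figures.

84.0 cm

In normal adjustment the tube length equals f_obj + f_eye and |M| = f_obj/f_eye.
So f_obj = 14 f_eye and 14 f_eye + f_eye = 90 cm, giving f_eye = 90/15 = 6.000 cm and f_obj = 84.000 cm.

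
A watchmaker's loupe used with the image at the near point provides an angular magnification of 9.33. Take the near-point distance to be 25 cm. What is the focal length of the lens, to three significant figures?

3.00 cm

For the image at the near point, M = 1 + D/f.
f = D/(M - 1) = 25/(9.33 - 1) = 3.001 cm.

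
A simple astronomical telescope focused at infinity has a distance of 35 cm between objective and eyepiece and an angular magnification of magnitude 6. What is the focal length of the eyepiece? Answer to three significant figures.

In normal adjustment the tube length equals f_obj + f_eye and |M| = f_obj/f_eye.
So f_obj = 6 f_eye and 6 f_eye + f_eye = 35 cm, giving f_eye = 35/7 = 5.000 cm and f_obj = 30.000 cm.

5.00 cm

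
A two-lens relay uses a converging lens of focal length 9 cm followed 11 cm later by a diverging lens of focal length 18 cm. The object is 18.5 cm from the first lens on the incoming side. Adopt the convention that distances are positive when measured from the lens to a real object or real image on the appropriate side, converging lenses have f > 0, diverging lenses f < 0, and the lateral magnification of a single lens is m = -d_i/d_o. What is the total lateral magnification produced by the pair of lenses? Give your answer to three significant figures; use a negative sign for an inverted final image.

First lens: d_i1 = 1/(1/9 - 1/18.5) = 17.526 cm.
m_1 = -(17.526)/18.5 = -0.9474.
This image would form 17.526 cm past lens 1, i.e. 6.526 cm beyond lens 2, so it is a virtual object for lens 2: d_o2 = 11 - 17.526 = -6.526 cm.
Second lens: d_i2 = 1/(1/(-18) - 1/(-6.526)) = 10.239 cm.
m_2 = -(10.239)/(-6.526) = 1.5688.
Total m = m_1 x m_2 = (-0.9474)(1.5688) = -1.4862.

-1.49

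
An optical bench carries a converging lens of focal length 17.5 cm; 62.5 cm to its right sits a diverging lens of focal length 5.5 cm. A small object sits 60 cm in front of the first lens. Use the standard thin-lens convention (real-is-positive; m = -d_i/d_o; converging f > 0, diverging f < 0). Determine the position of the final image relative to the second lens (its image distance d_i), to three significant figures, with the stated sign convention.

First lens: d_i1 = 1/(1/17.5 - 1/60) = 24.706 cm.
The intermediate image is 24.706 cm to the right of lens 1, so d_o2 = L - d_i1 = 62.5 - 24.706 = 37.794 cm.
Second lens: d_i2 = 1/(1/(-5.5) - 1/(37.794)) = -4.801 cm.

-4.80 cm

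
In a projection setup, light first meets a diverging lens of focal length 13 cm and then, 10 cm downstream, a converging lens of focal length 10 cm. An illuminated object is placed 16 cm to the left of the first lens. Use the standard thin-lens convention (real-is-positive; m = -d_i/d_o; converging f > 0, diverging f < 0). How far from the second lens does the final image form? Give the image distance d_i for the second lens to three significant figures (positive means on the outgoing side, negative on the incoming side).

23.9 cm

Lens 1: 1/d_i1 = 1/f_1 - 1/d_o1 = 1/(-13) - 1/16 = -0.13942 cm^-1, so d_i1 = -7.172 cm.
The intermediate image is virtual, 7.172 cm to the left of lens 1, so d_o2 = L - d_i1 = 10 - (-7.172) = 17.172 cm.
Lens 2: 1/d_i2 = 1/f_2 - 1/d_o2 = 1/10 - 1/(17.172) = 0.04177 cm^-1, so d_i2 = 23.942 cm.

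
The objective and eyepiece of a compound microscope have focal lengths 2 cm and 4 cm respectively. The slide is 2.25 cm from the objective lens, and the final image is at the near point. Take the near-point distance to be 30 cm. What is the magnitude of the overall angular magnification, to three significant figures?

68.0

Objective: 1/d_i = 1/f_obj - 1/d_o = 1/2 - 1/2.25 = 0.05556 cm^-1, so d_i = 18.000 cm.
m_obj = -d_i/d_o = -18.000/2.25 = -8.000.
Eyepiece angular magnification (image at near point): M_eye = 1 + D/f_e = 1 + 30/4 = 8.500.
Overall M = m_obj x M_eye = (-8.000)(8.500) = -68.00.
|M| = 68.00.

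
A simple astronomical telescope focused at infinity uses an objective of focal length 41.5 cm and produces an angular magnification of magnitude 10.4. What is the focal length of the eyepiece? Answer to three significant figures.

|M| = f_obj/f_eye, so f_eye = f_obj/|M| = 41.5/10.4 = 3.990 cm.

3.99 cm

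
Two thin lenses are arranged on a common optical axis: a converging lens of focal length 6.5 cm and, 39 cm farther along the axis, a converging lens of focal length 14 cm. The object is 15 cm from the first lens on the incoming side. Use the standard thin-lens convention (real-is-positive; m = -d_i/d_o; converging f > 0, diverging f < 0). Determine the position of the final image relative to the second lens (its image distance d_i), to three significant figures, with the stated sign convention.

Applying the thin-lens equation to the first lens, 1/6.5 = 1/15 + 1/d_i1, which gives d_i1 = 11.471 cm.
Object distance for lens 2: d_o2 = 39 - 11.471 = 27.529 cm.
Applying the thin-lens equation again with f_2 = 14 cm and d_o2 = 27.529 cm gives d_i2 = 28.487 cm.

28.5 cm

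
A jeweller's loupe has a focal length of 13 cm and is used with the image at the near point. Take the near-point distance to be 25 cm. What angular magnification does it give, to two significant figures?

M = 1 + D/f = 1 + 25/13 = 2.923.

2.9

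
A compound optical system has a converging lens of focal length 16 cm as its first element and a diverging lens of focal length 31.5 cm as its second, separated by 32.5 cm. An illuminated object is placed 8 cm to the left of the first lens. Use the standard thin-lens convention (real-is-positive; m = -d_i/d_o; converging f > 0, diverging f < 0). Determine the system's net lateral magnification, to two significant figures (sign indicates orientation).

0.79

Lens 1: 1/d_i1 = 1/f_1 - 1/d_o1 = 1/16 - 1/8 = -0.06250 cm^-1, so d_i1 = -16.000 cm.
m_1 = -(-16.000)/8 = 2.0000.
The intermediate image is virtual, 16.000 cm to the left of lens 1, so d_o2 = L - d_i1 = 32.5 - (-16.000) = 48.500 cm.
Lens 2: 1/d_i2 = 1/f_2 - 1/d_o2 = 1/(-31.5) - 1/(48.500) = -0.05236 cm^-1, so d_i2 = -19.097 cm.
m_2 = -(-19.097)/(48.500) = 0.3937.
Overall magnification: m = m_1 m_2 = 0.7875.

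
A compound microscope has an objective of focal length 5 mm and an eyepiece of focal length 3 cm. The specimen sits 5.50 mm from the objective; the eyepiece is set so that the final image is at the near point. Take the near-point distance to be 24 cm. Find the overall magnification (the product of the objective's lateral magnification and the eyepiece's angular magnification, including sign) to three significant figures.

-90.0

Convert to cm: f_obj = 5 mm = 0.5 cm; d_o = 5.50 mm = 0.55 cm.
Objective: 1/d_i = 1/f_obj - 1/d_o = 1/0.5 - 1/0.55 = 0.18182 cm^-1, so d_i = 5.500 cm.
m_obj = -d_i/d_o = -5.500/0.55 = -10.000.
Eyepiece angular magnification (image at near point): M_eye = 1 + D/f_e = 1 + 24/3 = 9.000.
Overall M = m_obj x M_eye = (-10.000)(9.000) = -90.00.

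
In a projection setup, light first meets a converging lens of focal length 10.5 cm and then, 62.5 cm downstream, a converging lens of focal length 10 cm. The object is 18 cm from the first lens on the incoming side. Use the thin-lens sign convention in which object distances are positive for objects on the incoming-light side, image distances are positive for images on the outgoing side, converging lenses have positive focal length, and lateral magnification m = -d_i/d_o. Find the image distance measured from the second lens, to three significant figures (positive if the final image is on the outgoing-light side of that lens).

Lens 1: 1/d_i1 = 1/f_1 - 1/d_o1 = 1/10.5 - 1/18 = 0.03968 cm^-1, so d_i1 = 25.200 cm.
Object distance for lens 2: d_o2 = 62.5 - 25.200 = 37.300 cm.
Lens 2: 1/d_i2 = 1/f_2 - 1/d_o2 = 1/10 - 1/(37.300) = 0.07319 cm^-1, so d_i2 = 13.663 cm.

13.7 cm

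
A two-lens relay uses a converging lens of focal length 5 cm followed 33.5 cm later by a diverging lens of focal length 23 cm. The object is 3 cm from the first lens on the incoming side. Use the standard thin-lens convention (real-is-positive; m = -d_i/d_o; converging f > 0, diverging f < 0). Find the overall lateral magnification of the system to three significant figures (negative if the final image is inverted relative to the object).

Lens 1: 1/d_i1 = 1/f_1 - 1/d_o1 = 1/5 - 1/3 = -0.13333 cm^-1, so d_i1 = -7.500 cm.
m_1 = -(-7.500)/3 = 2.5000.
With d_i1 < 0 the first image is virtual and lies on the object side; the object distance for lens 2 is d_o2 = 33.5 - (-7.500) = 41.000 cm.
Lens 2: 1/d_i2 = 1/f_2 - 1/d_o2 = 1/(-23) - 1/(41.000) = -0.06787 cm^-1, so d_i2 = -14.734 cm.
m_2 = -(-14.734)/(41.000) = 0.3594.
Total m = m_1 x m_2 = (2.5000)(0.3594) = 0.8984.

0.898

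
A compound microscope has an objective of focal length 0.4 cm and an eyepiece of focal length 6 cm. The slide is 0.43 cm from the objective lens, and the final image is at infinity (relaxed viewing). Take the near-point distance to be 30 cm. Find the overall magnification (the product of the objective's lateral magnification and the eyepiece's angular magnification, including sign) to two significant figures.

-67

Objective: 1/d_i = 1/f_obj - 1/d_o = 1/0.4 - 1/0.43 = 0.17442 cm^-1, so d_i = 5.733 cm.
m_obj = -d_i/d_o = -5.733/0.43 = -13.333.
Eyepiece angular magnification (image at infinity): M_eye = D/f_e = 30/6 = 5.000.
Overall M = m_obj x M_eye = (-13.333)(5.000) = -66.67.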